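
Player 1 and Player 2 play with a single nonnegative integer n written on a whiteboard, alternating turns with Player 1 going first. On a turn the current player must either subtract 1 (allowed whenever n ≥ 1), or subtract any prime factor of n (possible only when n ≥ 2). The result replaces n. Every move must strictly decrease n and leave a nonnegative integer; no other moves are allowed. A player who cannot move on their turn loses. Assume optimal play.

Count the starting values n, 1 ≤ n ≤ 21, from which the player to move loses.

Classify positions by backward induction: terminal positions (no move available) are L. From any other position, the mover wins iff some move reaches an L.
n=0: no move → L
n=1: W (go to 0, an L position)
n=2: W (go to 0, an L position)
n=3: W (go to 0, an L position)
n=4: L (options 2(W), 3(W) are all W)
n=5: W (go to 0, an L position)
n=6: W (go to 4, an L position)
n=7: W (go to 0, an L position)
n=8: L (options 6(W), 7(W) are all W)
n=9: W (go to 8, an L position)
n=10: W (go to 8, an L position)
n=11: W (go to 0, an L position)
n=12: L (options 9(W), 10(W), 11(W) are all W)
n=13: W (go to 0, an L position)
n=14: W (go to 12, an L position)
n=15: W (go to 12, an L position)
n=16: L (options 14(W), 15(W) are all W)
n=17: W (go to 0, an L position)
n=18: W (go to 16, an L position)
n=19: W (go to 0, an L position)
n=20: L (options 15(W), 18(W), 19(W) are all W)
n=21: W (go to 20, an L position)
L entries with 1 ≤ n ≤ 21 (n=0 is outside the asked range and is not counted): n = 4, 8, 12, 16, 20; that makes 5.

5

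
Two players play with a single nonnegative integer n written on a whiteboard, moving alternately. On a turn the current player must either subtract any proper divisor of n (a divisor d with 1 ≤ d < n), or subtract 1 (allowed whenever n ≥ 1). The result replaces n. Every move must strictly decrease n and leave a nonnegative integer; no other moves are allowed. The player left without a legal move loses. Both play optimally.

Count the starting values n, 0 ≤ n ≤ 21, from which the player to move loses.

Work bottom-up. With no move the player to move loses. Otherwise the position is W if at least one move leads to an L position for the opponent, and L if every move leads to a W.
n=0: no move → L
n=1: →0(L), so W
n=2: →1(W) only, which is W, so L
n=3: →2(L), so W
n=4: →2(L), so W
n=5: →4(W) only, which is W, so L
n=6: →5(L), so W
n=7: →6(W) only, which is W, so L
n=8: →7(L), so W
n=9: →6(W), 8(W) — all W, so L
n=10: →5(L), so W
n=11: →10(W) only, which is W, so L
n=12: →9(L), so W
n=13: →12(W) only, which is W, so L
n=14: →7(L), so W
n=15: →10(W), 12(W), 14(W) — all W, so L
n=16: →15(L), so W
n=17: →16(W) only, which is W, so L
n=18: →9(L), so W
n=19: →18(W) only, which is W, so L
n=20: →15(L), so W
n=21: →14(W), 18(W), 20(W) — all W, so L
L entries with 0 ≤ n ≤ 21: n = 0, 2, 5, 7, 9, 11, 13, 15, 17, 19, 21; that makes 11.

11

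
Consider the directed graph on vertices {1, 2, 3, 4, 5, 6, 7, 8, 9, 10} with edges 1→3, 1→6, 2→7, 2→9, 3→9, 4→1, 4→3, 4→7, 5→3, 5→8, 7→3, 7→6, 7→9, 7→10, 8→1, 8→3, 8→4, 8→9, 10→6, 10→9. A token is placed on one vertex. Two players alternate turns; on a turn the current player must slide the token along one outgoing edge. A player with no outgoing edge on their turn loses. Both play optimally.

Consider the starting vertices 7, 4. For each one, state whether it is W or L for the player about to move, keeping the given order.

7: W, 4: L

Positions with no move are L. A position that does have a move is losing for the player to move precisely when every available move leads to a winning position for the opponent. Fill in the labels:
Every edge goes from a vertex to one that appears earlier in the order 9, 6, 10, 3, 7, 1, 4, 2, 8, 5, so processing vertices in that order labels each vertex after all of its successors.
9: no outgoing edge → L
6: no outgoing edge → L
10: reaches L-position 6 → W
3: reaches L-position 9 → W
7: reaches L-position 6 → W
1: reaches L-position 6 → W
4: only reaches 1(W), 7(W), 3(W), all W → L
2: reaches L-position 9 → W
8: reaches L-position 4 → W
5: only reaches 8(W), 3(W), all W → L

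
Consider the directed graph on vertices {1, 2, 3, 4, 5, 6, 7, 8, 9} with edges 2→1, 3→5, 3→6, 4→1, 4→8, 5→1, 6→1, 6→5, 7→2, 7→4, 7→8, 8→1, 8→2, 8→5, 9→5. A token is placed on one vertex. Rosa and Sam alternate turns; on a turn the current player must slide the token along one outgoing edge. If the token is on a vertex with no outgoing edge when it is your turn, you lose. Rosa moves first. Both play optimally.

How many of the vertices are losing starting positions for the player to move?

4

Classify positions by backward induction: terminal positions (no move available) are L. From any other position, the mover wins iff some move reaches an L.
Every edge goes from a vertex to one that appears earlier in the order 1, 2, 5, 8, 6, 4, 7, 3, 9, so processing vertices in that order labels each vertex after all of its successors.
1: no outgoing edge → L
2: reaches L-position 1 → W
5: reaches L-position 1 → W
8: reaches L-position 1 → W
6: reaches L-position 1 → W
4: reaches L-position 1 → W
7: only reaches 4(W), 8(W), 2(W), all W → L
3: only reaches 6(W), 5(W), all W → L
9: only reaches 5(W), which is W → L
The L vertices are 1, 3, 7, 9; that is 4 in all.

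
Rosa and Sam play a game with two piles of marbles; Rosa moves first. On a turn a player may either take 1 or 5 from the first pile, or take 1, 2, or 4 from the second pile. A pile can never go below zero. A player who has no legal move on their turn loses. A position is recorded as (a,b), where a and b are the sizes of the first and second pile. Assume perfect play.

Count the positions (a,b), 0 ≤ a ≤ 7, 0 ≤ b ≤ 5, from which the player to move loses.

Label each position W (a win for the player to move) or L (a loss). A position with no legal move is L; any other position is W exactly when some move reaches an L, and L when every move reaches a W.
Every move lowers a or b (never raises either), so fill the grid row by row in increasing a, and left to right within a row: each cell's successors are then already labelled.
      b=0  b=1  b=2  b=3  b=4  b=5
a=0:    L    W    W    L    W    W
a=1:    W    L    W    W    L    W
a=2:    L    W    W    L    W    W
a=3:    W    L    W    W    L    W
a=4:    L    W    W    L    W    W
a=5:    W    L    W    W    L    W
a=6:    L    W    W    L    W    W
a=7:    W    L    W    W    L    W
Cells with no legal move (terminal, hence L): (0,0).
The remaining L cells, each justified by listing all of its moves:
(0,3): L (options (0,2)(W), (0,1)(W) are all W)
(1,1): L (options (0,1)(W), (1,0)(W) are all W)
(1,4): L (options (0,4)(W), (1,3)(W), (1,2)(W), (1,0)(W) are all W)
(2,0): L (sole option (1,0)(W) is W)
(2,3): L (options (1,3)(W), (2,2)(W), (2,1)(W) are all W)
(3,1): L (options (2,1)(W), (3,0)(W) are all W)
(3,4): L (options (2,4)(W), (3,3)(W), (3,2)(W), (3,0)(W) are all W)
(4,0): L (sole option (3,0)(W) is W)
(4,3): L (options (3,3)(W), (4,2)(W), (4,1)(W) are all W)
(5,1): L (options (4,1)(W), (0,1)(W), (5,0)(W) are all W)
(5,4): L (options (4,4)(W), (0,4)(W), (5,3)(W), (5,2)(W), (5,0)(W) are all W)
(6,0): L (options (5,0)(W), (1,0)(W) are all W)
(6,3): L (options (5,3)(W), (1,3)(W), (6,2)(W), (6,1)(W) are all W)
(7,1): L (options (6,1)(W), (2,1)(W), (7,0)(W) are all W)
(7,4): L (options (6,4)(W), (2,4)(W), (7,3)(W), (7,2)(W), (7,0)(W) are all W)
Every other cell has at least one move into one of the L cells above, so it is W.
L cells per row: a=0: 2, a=1: 2, a=2: 2, a=3: 2, a=4: 2, a=5: 2, a=6: 2, a=7: 2; total 16.

16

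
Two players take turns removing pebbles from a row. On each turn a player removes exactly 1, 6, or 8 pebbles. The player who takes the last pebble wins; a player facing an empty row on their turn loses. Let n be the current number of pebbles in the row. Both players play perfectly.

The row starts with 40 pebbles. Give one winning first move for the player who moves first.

Remove 1, leaving 39.

Build the W/L table. Terminal = L. A non-terminal position is W if it has a move to some L; otherwise it is L.
n=0: no move → L
n=1: can move to 0, which is L ⇒ W
n=2: the only move is to 1(W), a W ⇒ L
n=3: can move to 2, which is L ⇒ W
n=4: the only move is to 3(W), a W ⇒ L
n=5: can move to 4, which is L ⇒ W
n=6: can move to 0, which is L ⇒ W
n=7: moves to 6(W), 1(W); every one is W ⇒ L
n=8: can move to 7, which is L ⇒ W
n=9: moves to 8(W), 3(W), 1(W); every one is W ⇒ L
n=10: can move to 9, which is L ⇒ W
n=11: moves to 10(W), 5(W), 3(W); every one is W ⇒ L
n=12: can move to 11, which is L ⇒ W
n=13: can move to 7, which is L ⇒ W
n=14: moves to 13(W), 8(W), 6(W); every one is W ⇒ L
n=15: can move to 14, which is L ⇒ W
n=16: moves to 15(W), 10(W), 8(W); every one is W ⇒ L
n=17: can move to 16, which is L ⇒ W
n=18: moves to 17(W), 12(W), 10(W); every one is W ⇒ L
n=19: can move to 18, which is L ⇒ W
n=20: can move to 14, which is L ⇒ W
n=21: moves to 20(W), 15(W), 13(W); every one is W ⇒ L
n=22: can move to 21, which is L ⇒ W
n=23: moves to 22(W), 17(W), 15(W); every one is W ⇒ L
n=24: can move to 23, which is L ⇒ W
n=25: moves to 24(W), 19(W), 17(W); every one is W ⇒ L
n=26: can move to 25, which is L ⇒ W
n=27: can move to 21, which is L ⇒ W
n=28: moves to 27(W), 22(W), 20(W); every one is W ⇒ L
n=29: can move to 28, which is L ⇒ W
n=30: moves to 29(W), 24(W), 22(W); every one is W ⇒ L
n=31: can move to 30, which is L ⇒ W
n=32: moves to 31(W), 26(W), 24(W); every one is W ⇒ L
n=33: can move to 32, which is L ⇒ W
n=34: can move to 28, which is L ⇒ W
n=35: moves to 34(W), 29(W), 27(W); every one is W ⇒ L
n=36: can move to 35, which is L ⇒ W
n=37: moves to 36(W), 31(W), 29(W); every one is W ⇒ L
n=38: can move to 37, which is L ⇒ W
n=39: moves to 38(W), 33(W), 31(W); every one is W ⇒ L
n=40: can move to 39, which is L ⇒ W
From 40, the L positions reachable in one move are: 39, 32. Any move reaching one of these is winning.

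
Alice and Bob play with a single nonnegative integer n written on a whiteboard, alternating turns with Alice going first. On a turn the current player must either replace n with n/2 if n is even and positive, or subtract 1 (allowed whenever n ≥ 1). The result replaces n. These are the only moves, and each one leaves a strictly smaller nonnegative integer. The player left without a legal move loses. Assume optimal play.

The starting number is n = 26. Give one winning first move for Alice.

Move to 13.

Positions with no move are L. A position that does have a move is losing for the player to move precisely when every available move leads to a winning position for the opponent. Fill in the labels:
n=0: no move → L
n=1: →0(L), so W
n=2: →1(W) only, which is W, so L
n=3: →2(L), so W
n=4: →2(L), so W
n=5: →4(W) only, which is W, so L
n=6: →5(L), so W
n=7: →6(W) only, which is W, so L
n=8: →7(L), so W
n=9: →8(W) only, which is W, so L
n=10: →5(L), so W
n=11: →10(W) only, which is W, so L
n=12: →11(L), so W
n=13: →12(W) only, which is W, so L
n=14: →7(L), so W
n=15: →14(W) only, which is W, so L
n=16: →15(L), so W
n=17: →16(W) only, which is W, so L
n=18: →9(L), so W
n=19: →18(W) only, which is W, so L
n=20: →19(L), so W
n=21: →20(W) only, which is W, so L
n=22: →11(L), so W
n=23: →22(W) only, which is W, so L
n=24: →23(L), so W
n=25: →24(W) only, which is W, so L
n=26: →13(L), so W
From 26, the L positions reachable in one move are: 13, 25. Any move reaching one of these is winning.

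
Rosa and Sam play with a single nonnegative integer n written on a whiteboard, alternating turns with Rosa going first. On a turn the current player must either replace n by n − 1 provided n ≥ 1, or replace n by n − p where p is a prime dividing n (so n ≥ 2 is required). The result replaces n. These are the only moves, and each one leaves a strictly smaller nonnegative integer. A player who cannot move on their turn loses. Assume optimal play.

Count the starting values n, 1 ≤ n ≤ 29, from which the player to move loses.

7

Use the standard recursion: the mover loses at a terminal position; elsewhere, the mover wins exactly when some move hands the opponent an L position.
n=0: no move → L
n=1: reaches L-position 0 → W
n=2: reaches L-position 0 → W
n=3: reaches L-position 0 → W
n=4: only reaches 2(W), 3(W), all W → L
n=5: reaches L-position 0 → W
n=6: reaches L-position 4 → W
n=7: reaches L-position 0 → W
n=8: only reaches 6(W), 7(W), all W → L
n=9: reaches L-position 8 → W
n=10: reaches L-position 8 → W
n=11: reaches L-position 0 → W
n=12: only reaches 9(W), 10(W), 11(W), all W → L
n=13: reaches L-position 0 → W
n=14: reaches L-position 12 → W
n=15: reaches L-position 12 → W
n=16: only reaches 14(W), 15(W), all W → L
n=17: reaches L-position 0 → W
n=18: reaches L-position 16 → W
n=19: reaches L-position 0 → W
n=20: only reaches 15(W), 18(W), 19(W), all W → L
n=21: reaches L-position 20 → W
n=22: reaches L-position 20 → W
n=23: reaches L-position 0 → W
n=24: only reaches 21(W), 22(W), 23(W), all W → L
n=25: reaches L-position 20 → W
n=26: reaches L-position 24 → W
n=27: reaches L-position 24 → W
n=28: only reaches 21(W), 26(W), 27(W), all W → L
n=29: reaches L-position 0 → W
L entries with 1 ≤ n ≤ 29 (n=0 is outside the asked range and is not counted): n = 4, 8, 12, 16, 20, 24, 28; that makes 7.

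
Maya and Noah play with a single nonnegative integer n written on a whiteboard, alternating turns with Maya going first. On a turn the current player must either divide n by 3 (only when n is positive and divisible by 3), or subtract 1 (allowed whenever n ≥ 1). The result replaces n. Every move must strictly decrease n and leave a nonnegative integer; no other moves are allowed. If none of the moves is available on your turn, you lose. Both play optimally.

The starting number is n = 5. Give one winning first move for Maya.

Use the standard recursion: the mover loses at a terminal position; elsewhere, the mover wins exactly when some move hands the opponent an L position.
n=0: no move → L
n=1: reaches L-position 0 → W
n=2: only reaches 1(W), which is W → L
n=3: reaches L-position 2 → W
n=4: only reaches 3(W), which is W → L
n=5: reaches L-position 4 → W
From 5, the L positions reachable in one move are: 4.

Move to 4.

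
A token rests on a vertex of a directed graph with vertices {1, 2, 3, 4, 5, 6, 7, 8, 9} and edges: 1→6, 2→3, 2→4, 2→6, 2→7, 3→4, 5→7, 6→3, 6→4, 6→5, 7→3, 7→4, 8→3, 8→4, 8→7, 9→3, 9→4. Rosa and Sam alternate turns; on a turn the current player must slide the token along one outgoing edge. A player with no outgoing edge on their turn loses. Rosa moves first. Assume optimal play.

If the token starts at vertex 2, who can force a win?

Work bottom-up. With no move the player to move loses. Otherwise the position is W if at least one move leads to an L position for the opponent, and L if every move leads to a W.
Every edge goes from a vertex to one that appears earlier in the order 4, 3, 7, 5, 6, 8, 2, 9, 1, so processing vertices in that order labels each vertex after all of its successors.
4: no outgoing edge → L
3: reaches L-position 4 → W
7: reaches L-position 4 → W
5: only reaches 7(W), which is W → L
6: reaches L-position 5 → W
8: reaches L-position 4 → W
2: reaches L-position 4 → W
9: reaches L-position 4 → W
1: only reaches 6(W), which is W → L
The starting position 2 is W: Rosa should move to 4, handing over an L position.

Rosa wins.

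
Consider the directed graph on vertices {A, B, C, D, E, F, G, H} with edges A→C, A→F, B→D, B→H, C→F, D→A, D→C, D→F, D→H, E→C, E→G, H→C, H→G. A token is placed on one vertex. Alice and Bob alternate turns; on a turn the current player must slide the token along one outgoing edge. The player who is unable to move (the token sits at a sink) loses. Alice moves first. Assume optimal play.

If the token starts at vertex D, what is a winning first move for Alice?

Move to F.

Label each position W (a win for the player to move) or L (a loss). A position with no legal move is L; any other position is W exactly when some move reaches an L, and L when every move reaches a W.
Every edge goes from a vertex to one that appears earlier in the order F, G, C, E, H, A, D, B, so processing vertices in that order labels each vertex after all of its successors.
F: no outgoing edge → L
G: no outgoing edge → L
C: W (go to F, an L position)
E: W (go to G, an L position)
H: W (go to G, an L position)
A: W (go to F, an L position)
D: W (go to F, an L position)
B: L (options D(W), H(W) are all W)
From D, the L positions reachable in one move are: F.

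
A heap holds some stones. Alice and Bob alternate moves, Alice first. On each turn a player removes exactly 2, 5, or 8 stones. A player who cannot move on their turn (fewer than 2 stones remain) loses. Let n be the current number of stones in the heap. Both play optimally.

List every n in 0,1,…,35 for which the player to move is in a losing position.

Compute win/loss labels from the base case upward. A position with no move is L. Any other position is W if it can reach an L in one move, else L.
n=0: no move → L
n=1: no move → L
n=2: reaches L-position 0 → W
n=3: reaches L-position 1 → W
n=4: only reaches 2(W), which is W → L
n=5: reaches L-position 0 → W
n=6: reaches L-position 4 → W
n=7: only reaches 5(W), 2(W), all W → L
n=8: reaches L-position 0 → W
n=9: reaches L-position 7 → W
n=10: only reaches 8(W), 5(W), 2(W), all W → L
n=11: only reaches 9(W), 6(W), 3(W), all W → L
n=12: reaches L-position 10 → W
n=13: reaches L-position 11 → W
n=14: only reaches 12(W), 9(W), 6(W), all W → L
n=15: reaches L-position 10 → W
n=16: reaches L-position 14 → W
n=17: only reaches 15(W), 12(W), 9(W), all W → L
n=18: reaches L-position 10 → W
n=19: reaches L-position 17 → W
n=20: only reaches 18(W), 15(W), 12(W), all W → L
n=21: only reaches 19(W), 16(W), 13(W), all W → L
n=22: reaches L-position 20 → W
n=23: reaches L-position 21 → W
n=24: only reaches 22(W), 19(W), 16(W), all W → L
n=25: reaches L-position 20 → W
n=26: reaches L-position 24 → W
n=27: only reaches 25(W), 22(W), 19(W), all W → L
n=28: reaches L-position 20 → W
n=29: reaches L-position 27 → W
n=30: only reaches 28(W), 25(W), 22(W), all W → L
n=31: only reaches 29(W), 26(W), 23(W), all W → L
n=32: reaches L-position 30 → W
n=33: reaches L-position 31 → W
n=34: only reaches 32(W), 29(W), 26(W), all W → L
n=35: reaches L-position 30 → W
The losing starting values of n are exactly the entries labelled L in this table (15 of them).

0, 1, 4, 7, 10, 11, 14, 17, 20, 21, 24, 27, 30, 31, 34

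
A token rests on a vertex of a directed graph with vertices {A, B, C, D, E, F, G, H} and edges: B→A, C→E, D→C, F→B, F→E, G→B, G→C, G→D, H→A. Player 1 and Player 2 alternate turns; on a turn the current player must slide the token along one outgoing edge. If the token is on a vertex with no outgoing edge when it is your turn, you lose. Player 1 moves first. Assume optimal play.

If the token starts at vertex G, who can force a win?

Label each position W (a win for the player to move) or L (a loss). A position with no legal move is L; any other position is W exactly when some move reaches an L, and L when every move reaches a W.
Every edge goes from a vertex to one that appears earlier in the order A, E, B, C, D, F, G, H, so processing vertices in that order labels each vertex after all of its successors.
A: no outgoing edge → L
E: no outgoing edge → L
B: reaches L-position A → W
C: reaches L-position E → W
D: only reaches C(W), which is W → L
F: reaches L-position E → W
G: reaches L-position D → W
H: reaches L-position A → W
The starting position G is W: Player 1 should move to D, handing over an L position.

Player 1 wins.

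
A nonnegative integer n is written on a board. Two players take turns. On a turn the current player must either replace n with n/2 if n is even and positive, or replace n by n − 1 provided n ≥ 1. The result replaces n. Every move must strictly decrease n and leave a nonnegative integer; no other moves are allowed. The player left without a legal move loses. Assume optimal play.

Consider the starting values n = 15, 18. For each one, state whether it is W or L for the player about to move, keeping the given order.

15: L, 18: W

Build the W/L table. Terminal = L. A non-terminal position is W if it has a move to some L; otherwise it is L.
n=0: no move → L
n=1: →0(L), so W
n=2: →1(W) only, which is W, so L
n=3: →2(L), so W
n=4: →2(L), so W
n=5: →4(W) only, which is W, so L
n=6: →5(L), so W
n=7: →6(W) only, which is W, so L
n=8: →7(L), so W
n=9: →8(W) only, which is W, so L
n=10: →5(L), so W
n=11: →10(W) only, which is W, so L
n=12: →11(L), so W
n=13: →12(W) only, which is W, so L
n=14: →7(L), so W
n=15: →14(W) only, which is W, so L
n=16: →15(L), so W
n=17: →16(W) only, which is W, so L
n=18: →9(L), so W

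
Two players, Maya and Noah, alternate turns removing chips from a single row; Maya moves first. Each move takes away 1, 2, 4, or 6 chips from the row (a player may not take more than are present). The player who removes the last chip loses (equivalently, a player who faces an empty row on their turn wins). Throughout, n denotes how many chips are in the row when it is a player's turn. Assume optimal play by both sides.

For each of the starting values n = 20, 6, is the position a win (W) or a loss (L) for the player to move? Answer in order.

Work bottom-up. With no move the player to move wins. Otherwise the position is W if at least one move leads to an L position for the opponent, and L if every move leads to a W.
n=0: no move; the opponent has just taken the last chip and therefore loses → W
n=1: →0(W) only, which is W, so L
n=2: →1(L), so W
n=3: →1(L), so W
n=4: →3(W), 2(W), 0(W) — all W, so L
n=5: →4(L), so W
n=6: →4(L), so W
n=7: →1(L), so W
n=8: →4(L), so W
n=9: →8(W), 7(W), 5(W), 3(W) — all W, so L
n=10: →9(L), so W
n=11: →9(L), so W
n=12: →11(W), 10(W), 8(W), 6(W) — all W, so L
n=13: →12(L), so W
n=14: →12(L), so W
n=15: →9(L), so W
n=16: →12(L), so W
n=17: →16(W), 15(W), 13(W), 11(W) — all W, so L
n=18: →17(L), so W
n=19: →17(L), so W
n=20: →19(W), 18(W), 16(W), 14(W) — all W, so L

20: L, 6: W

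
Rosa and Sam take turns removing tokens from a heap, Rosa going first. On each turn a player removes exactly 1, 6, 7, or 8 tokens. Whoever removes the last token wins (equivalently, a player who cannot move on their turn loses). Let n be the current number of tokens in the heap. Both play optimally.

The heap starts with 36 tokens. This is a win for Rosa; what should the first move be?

Label each position W (a win for the player to move) or L (a loss). A position with no legal move is L; any other position is W exactly when some move reaches an L, and L when every move reaches a W.
n=0: no move → L
n=1: reaches L-position 0 → W
n=2: only reaches 1(W), which is W → L
n=3: reaches L-position 2 → W
n=4: only reaches 3(W), which is W → L
n=5: reaches L-position 4 → W
n=6: reaches L-position 0 → W
n=7: reaches L-position 0 → W
n=8: reaches L-position 2 → W
n=9: reaches L-position 2 → W
n=10: reaches L-position 4 → W
n=11: reaches L-position 4 → W
n=12: reaches L-position 4 → W
n=13: only reaches 12(W), 7(W), 6(W), 5(W), all W → L
n=14: reaches L-position 13 → W
n=15: only reaches 14(W), 9(W), 8(W), 7(W), all W → L
n=16: reaches L-position 15 → W
n=17: only reaches 16(W), 11(W), 10(W), 9(W), all W → L
n=18: reaches L-position 17 → W
n=19: reaches L-position 13 → W
n=20: reaches L-position 13 → W
n=21: reaches L-position 15 → W
n=22: reaches L-position 15 → W
n=23: reaches L-position 17 → W
n=24: reaches L-position 17 → W
n=25: reaches L-position 17 → W
n=26: only reaches 25(W), 20(W), 19(W), 18(W), all W → L
n=27: reaches L-position 26 → W
n=28: only reaches 27(W), 22(W), 21(W), 20(W), all W → L
n=29: reaches L-position 28 → W
n=30: only reaches 29(W), 24(W), 23(W), 22(W), all W → L
n=31: reaches L-position 30 → W
n=32: reaches L-position 26 → W
n=33: reaches L-position 26 → W
n=34: reaches L-position 28 → W
n=35: reaches L-position 28 → W
n=36: reaches L-position 30 → W
From 36, the L positions reachable in one move are: 30, 28. Any move reaching one of these is winning.

Remove 6, leaving 30.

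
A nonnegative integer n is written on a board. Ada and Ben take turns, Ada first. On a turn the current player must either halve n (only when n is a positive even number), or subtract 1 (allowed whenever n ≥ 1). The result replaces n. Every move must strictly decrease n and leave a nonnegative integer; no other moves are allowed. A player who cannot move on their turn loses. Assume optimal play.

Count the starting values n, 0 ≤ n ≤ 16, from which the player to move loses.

Build the W/L table. Terminal = L. A non-terminal position is W if it has a move to some L; otherwise it is L.
n=0: no move → L
n=1: reaches L-position 0 → W
n=2: only reaches 1(W), which is W → L
n=3: reaches L-position 2 → W
n=4: reaches L-position 2 → W
n=5: only reaches 4(W), which is W → L
n=6: reaches L-position 5 → W
n=7: only reaches 6(W), which is W → L
n=8: reaches L-position 7 → W
n=9: only reaches 8(W), which is W → L
n=10: reaches L-position 5 → W
n=11: only reaches 10(W), which is W → L
n=12: reaches L-position 11 → W
n=13: only reaches 12(W), which is W → L
n=14: reaches L-position 7 → W
n=15: only reaches 14(W), which is W → L
n=16: reaches L-position 15 → W
L entries with 0 ≤ n ≤ 16: n = 0, 2, 5, 7, 9, 11, 13, 15; that makes 8.

8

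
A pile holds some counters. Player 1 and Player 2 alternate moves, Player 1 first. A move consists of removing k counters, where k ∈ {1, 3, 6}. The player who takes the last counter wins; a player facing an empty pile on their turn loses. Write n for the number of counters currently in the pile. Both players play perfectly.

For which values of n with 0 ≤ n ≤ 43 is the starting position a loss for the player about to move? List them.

0, 2, 4, 9, 11, 13, 18, 20, 22, 27, 29, 31, 36, 38, 40

Positions with no move are L. A position that does have a move is losing for the player to move precisely when every available move leads to a winning position for the opponent. Fill in the labels:
n=0: no move → L
n=1: can move to 0, which is L ⇒ W
n=2: the only move is to 1(W), a W ⇒ L
n=3: can move to 2, which is L ⇒ W
n=4: moves to 3(W), 1(W); every one is W ⇒ L
n=5: can move to 4, which is L ⇒ W
n=6: can move to 0, which is L ⇒ W
n=7: can move to 4, which is L ⇒ W
n=8: can move to 2, which is L ⇒ W
n=9: moves to 8(W), 6(W), 3(W); every one is W ⇒ L
n=10: can move to 9, which is L ⇒ W
n=11: moves to 10(W), 8(W), 5(W); every one is W ⇒ L
n=12: can move to 11, which is L ⇒ W
n=13: moves to 12(W), 10(W), 7(W); every one is W ⇒ L
n=14: can move to 13, which is L ⇒ W
n=15: can move to 9, which is L ⇒ W
n=16: can move to 13, which is L ⇒ W
n=17: can move to 11, which is L ⇒ W
n=18: moves to 17(W), 15(W), 12(W); every one is W ⇒ L
n=19: can move to 18, which is L ⇒ W
n=20: moves to 19(W), 17(W), 14(W); every one is W ⇒ L
n=21: can move to 20, which is L ⇒ W
n=22: moves to 21(W), 19(W), 16(W); every one is W ⇒ L
n=23: can move to 22, which is L ⇒ W
n=24: can move to 18, which is L ⇒ W
n=25: can move to 22, which is L ⇒ W
n=26: can move to 20, which is L ⇒ W
n=27: moves to 26(W), 24(W), 21(W); every one is W ⇒ L
n=28: can move to 27, which is L ⇒ W
n=29: moves to 28(W), 26(W), 23(W); every one is W ⇒ L
n=30: can move to 29, which is L ⇒ W
n=31: moves to 30(W), 28(W), 25(W); every one is W ⇒ L
n=32: can move to 31, which is L ⇒ W
n=33: can move to 27, which is L ⇒ W
n=34: can move to 31, which is L ⇒ W
n=35: can move to 29, which is L ⇒ W
n=36: moves to 35(W), 33(W), 30(W); every one is W ⇒ L
n=37: can move to 36, which is L ⇒ W
n=38: moves to 37(W), 35(W), 32(W); every one is W ⇒ L
n=39: can move to 38, which is L ⇒ W
n=40: moves to 39(W), 37(W), 34(W); every one is W ⇒ L
n=41: can move to 40, which is L ⇒ W
n=42: can move to 36, which is L ⇒ W
n=43: can move to 40, which is L ⇒ W
Reading off the rows marked L gives the requested list; there are 15 such values of n.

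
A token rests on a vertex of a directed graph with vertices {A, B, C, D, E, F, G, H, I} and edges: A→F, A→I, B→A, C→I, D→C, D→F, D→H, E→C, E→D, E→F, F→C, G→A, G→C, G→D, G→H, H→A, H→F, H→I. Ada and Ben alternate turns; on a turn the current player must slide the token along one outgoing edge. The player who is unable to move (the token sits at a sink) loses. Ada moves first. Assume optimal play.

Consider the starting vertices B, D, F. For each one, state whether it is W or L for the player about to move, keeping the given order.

Classify positions by backward induction: terminal positions (no move available) are L. From any other position, the mover wins iff some move reaches an L.
Every edge goes from a vertex to one that appears earlier in the order I, C, F, A, H, D, G, E, B, so processing vertices in that order labels each vertex after all of its successors.
I: no outgoing edge → L
C: can move to I, which is L ⇒ W
F: the only move is to C(W), a W ⇒ L
A: can move to F, which is L ⇒ W
H: can move to F, which is L ⇒ W
D: can move to F, which is L ⇒ W
G: moves to D(W), H(W), A(W), C(W); every one is W ⇒ L
E: can move to F, which is L ⇒ W
B: the only move is to A(W), a W ⇒ L

B: L, D: W, F: L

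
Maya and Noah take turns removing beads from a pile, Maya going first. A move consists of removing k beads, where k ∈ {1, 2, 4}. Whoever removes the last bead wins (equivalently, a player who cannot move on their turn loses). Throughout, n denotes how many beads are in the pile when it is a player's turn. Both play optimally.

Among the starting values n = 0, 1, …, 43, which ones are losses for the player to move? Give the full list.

0, 3, 6, 9, 12, 15, 18, 21, 24, 27, 30, 33, 36, 39, 42

Build the W/L table. Terminal = L. A non-terminal position is W if it has a move to some L; otherwise it is L.
n=0: no move → L
n=1: can move to 0, which is L ⇒ W
n=2: can move to 0, which is L ⇒ W
n=3: moves to 2(W), 1(W); every one is W ⇒ L
n=4: can move to 3, which is L ⇒ W
n=5: can move to 3, which is L ⇒ W
n=6: moves to 5(W), 4(W), 2(W); every one is W ⇒ L
n=7: can move to 6, which is L ⇒ W
n=8: can move to 6, which is L ⇒ W
n=9: moves to 8(W), 7(W), 5(W); every one is W ⇒ L
n=10: can move to 9, which is L ⇒ W
n=11: can move to 9, which is L ⇒ W
n=12: moves to 11(W), 10(W), 8(W); every one is W ⇒ L
n=13: can move to 12, which is L ⇒ W
n=14: can move to 12, which is L ⇒ W
n=15: moves to 14(W), 13(W), 11(W); every one is W ⇒ L
n=16: can move to 15, which is L ⇒ W
n=17: can move to 15, which is L ⇒ W
n=18: moves to 17(W), 16(W), 14(W); every one is W ⇒ L
n=19: can move to 18, which is L ⇒ W
n=20: can move to 18, which is L ⇒ W
n=21: moves to 20(W), 19(W), 17(W); every one is W ⇒ L
n=22: can move to 21, which is L ⇒ W
n=23: can move to 21, which is L ⇒ W
n=24: moves to 23(W), 22(W), 20(W); every one is W ⇒ L
n=25: can move to 24, which is L ⇒ W
n=26: can move to 24, which is L ⇒ W
n=27: moves to 26(W), 25(W), 23(W); every one is W ⇒ L
n=28: can move to 27, which is L ⇒ W
n=29: can move to 27, which is L ⇒ W
n=30: moves to 29(W), 28(W), 26(W); every one is W ⇒ L
n=31: can move to 30, which is L ⇒ W
n=32: can move to 30, which is L ⇒ W
n=33: moves to 32(W), 31(W), 29(W); every one is W ⇒ L
n=34: can move to 33, which is L ⇒ W
n=35: can move to 33, which is L ⇒ W
n=36: moves to 35(W), 34(W), 32(W); every one is W ⇒ L
n=37: can move to 36, which is L ⇒ W
n=38: can move to 36, which is L ⇒ W
n=39: moves to 38(W), 37(W), 35(W); every one is W ⇒ L
n=40: can move to 39, which is L ⇒ W
n=41: can move to 39, which is L ⇒ W
n=42: moves to 41(W), 40(W), 38(W); every one is W ⇒ L
n=43: can move to 42, which is L ⇒ W
Reading off the rows marked L gives the requested list; there are 15 such values of n.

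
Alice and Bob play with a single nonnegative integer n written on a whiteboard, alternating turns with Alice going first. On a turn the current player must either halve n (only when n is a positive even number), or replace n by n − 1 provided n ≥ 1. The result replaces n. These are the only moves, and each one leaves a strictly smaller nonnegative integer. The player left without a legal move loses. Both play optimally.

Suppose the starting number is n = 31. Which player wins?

Bob wins.

Positions with no move are L. A position that does have a move is losing for the player to move precisely when every available move leads to a winning position for the opponent. Fill in the labels:
n=0: no move → L
n=1: reaches L-position 0 → W
n=2: only reaches 1(W), which is W → L
n=3: reaches L-position 2 → W
n=4: reaches L-position 2 → W
n=5: only reaches 4(W), which is W → L
n=6: reaches L-position 5 → W
n=7: only reaches 6(W), which is W → L
n=8: reaches L-position 7 → W
n=9: only reaches 8(W), which is W → L
n=10: reaches L-position 5 → W
n=11: only reaches 10(W), which is W → L
n=12: reaches L-position 11 → W
n=13: only reaches 12(W), which is W → L
n=14: reaches L-position 7 → W
n=15: only reaches 14(W), which is W → L
n=16: reaches L-position 15 → W
n=17: only reaches 16(W), which is W → L
n=18: reaches L-position 9 → W
n=19: only reaches 18(W), which is W → L
n=20: reaches L-position 19 → W
n=21: only reaches 20(W), which is W → L
n=22: reaches L-position 11 → W
n=23: only reaches 22(W), which is W → L
n=24: reaches L-position 23 → W
n=25: only reaches 24(W), which is W → L
n=26: reaches L-position 13 → W
n=27: only reaches 26(W), which is W → L
n=28: reaches L-position 27 → W
n=29: only reaches 28(W), which is W → L
n=30: reaches L-position 15 → W
n=31: only reaches 30(W), which is W → L
Every move from 31 reaches a W position, so the mover loses.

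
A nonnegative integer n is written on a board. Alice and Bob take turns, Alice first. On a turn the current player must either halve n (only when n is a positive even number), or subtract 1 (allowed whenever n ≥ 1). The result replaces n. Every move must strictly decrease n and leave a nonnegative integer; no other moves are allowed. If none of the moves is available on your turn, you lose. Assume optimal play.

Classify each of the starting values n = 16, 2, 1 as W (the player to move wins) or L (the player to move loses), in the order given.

Compute win/loss labels from the base case upward. A position with no move is L. Any other position is W if it can reach an L in one move, else L.
n=0: no move → L
n=1: →0(L), so W
n=2: →1(W) only, which is W, so L
n=3: →2(L), so W
n=4: →2(L), so W
n=5: →4(W) only, which is W, so L
n=6: →5(L), so W
n=7: →6(W) only, which is W, so L
n=8: →7(L), so W
n=9: →8(W) only, which is W, so L
n=10: →5(L), so W
n=11: →10(W) only, which is W, so L
n=12: →11(L), so W
n=13: →12(W) only, which is W, so L
n=14: →7(L), so W
n=15: →14(W) only, which is W, so L
n=16: →15(L), so W

16: W, 2: L, 1: W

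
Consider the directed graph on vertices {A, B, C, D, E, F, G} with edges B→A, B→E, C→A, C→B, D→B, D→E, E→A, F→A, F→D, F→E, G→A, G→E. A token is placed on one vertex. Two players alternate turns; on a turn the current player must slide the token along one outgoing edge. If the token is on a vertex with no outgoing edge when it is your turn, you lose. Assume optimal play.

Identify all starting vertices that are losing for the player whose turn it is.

A, D

Build the W/L table. Terminal = L. A non-terminal position is W if it has a move to some L; otherwise it is L.
Every edge goes from a vertex to one that appears earlier in the order A, E, B, D, G, F, C, so processing vertices in that order labels each vertex after all of its successors.
A: no outgoing edge → L
E: can move to A, which is L ⇒ W
B: can move to A, which is L ⇒ W
D: moves to B(W), E(W); every one is W ⇒ L
G: can move to A, which is L ⇒ W
F: can move to D, which is L ⇒ W
C: can move to A, which is L ⇒ W
Reading off the rows marked L gives the requested list; there are 2 such vertices.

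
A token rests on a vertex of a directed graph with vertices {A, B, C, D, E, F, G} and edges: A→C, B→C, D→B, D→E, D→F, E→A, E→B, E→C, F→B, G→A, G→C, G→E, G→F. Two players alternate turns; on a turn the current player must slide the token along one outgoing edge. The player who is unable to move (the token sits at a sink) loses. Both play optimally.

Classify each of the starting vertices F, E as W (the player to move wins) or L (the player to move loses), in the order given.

F: L, E: W

Use the standard recursion: the mover loses at a terminal position; elsewhere, the mover wins exactly when some move hands the opponent an L position.
Every edge goes from a vertex to one that appears earlier in the order C, A, B, F, E, G, D, so processing vertices in that order labels each vertex after all of its successors.
C: no outgoing edge → L
A: can move to C, which is L ⇒ W
B: can move to C, which is L ⇒ W
F: the only move is to B(W), a W ⇒ L
E: can move to C, which is L ⇒ W
G: can move to F, which is L ⇒ W
D: can move to F, which is L ⇒ W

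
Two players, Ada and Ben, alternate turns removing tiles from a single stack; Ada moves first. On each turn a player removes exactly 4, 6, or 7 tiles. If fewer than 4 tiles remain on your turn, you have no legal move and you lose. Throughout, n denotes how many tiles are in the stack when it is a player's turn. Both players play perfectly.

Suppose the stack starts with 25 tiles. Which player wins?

Ben wins.

Compute win/loss labels from the base case upward. A position with no move is L. Any other position is W if it can reach an L in one move, else L.
n=0: no move → L
n=1: no move → L
n=2: no move → L
n=3: no move → L
n=4: W (go to 0, an L position)
n=5: W (go to 1, an L position)
n=6: W (go to 2, an L position)
n=7: W (go to 3, an L position)
n=8: W (go to 2, an L position)
n=9: W (go to 3, an L position)
n=10: W (go to 3, an L position)
n=11: L (options 7(W), 5(W), 4(W) are all W)
n=12: L (options 8(W), 6(W), 5(W) are all W)
n=13: L (options 9(W), 7(W), 6(W) are all W)
n=14: L (options 10(W), 8(W), 7(W) are all W)
n=15: W (go to 11, an L position)
n=16: W (go to 12, an L position)
n=17: W (go to 13, an L position)
n=18: W (go to 14, an L position)
n=19: W (go to 13, an L position)
n=20: W (go to 14, an L position)
n=21: W (go to 14, an L position)
n=22: L (options 18(W), 16(W), 15(W) are all W)
n=23: L (options 19(W), 17(W), 16(W) are all W)
n=24: L (options 20(W), 18(W), 17(W) are all W)
n=25: L (options 21(W), 19(W), 18(W) are all W)
Every move from 25 reaches a W position, so the mover loses.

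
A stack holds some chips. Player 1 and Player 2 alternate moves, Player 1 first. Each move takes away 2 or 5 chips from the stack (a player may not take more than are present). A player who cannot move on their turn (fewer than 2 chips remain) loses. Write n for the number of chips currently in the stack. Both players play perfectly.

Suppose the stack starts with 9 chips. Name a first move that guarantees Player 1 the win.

Remove 2, leaving 7.

Positions with no move are L. A position that does have a move is losing for the player to move precisely when every available move leads to a winning position for the opponent. Fill in the labels:
n=0: no move → L
n=1: no move → L
n=2: reaches L-position 0 → W
n=3: reaches L-position 1 → W
n=4: only reaches 2(W), which is W → L
n=5: reaches L-position 0 → W
n=6: reaches L-position 4 → W
n=7: only reaches 5(W), 2(W), all W → L
n=8: only reaches 6(W), 3(W), all W → L
n=9: reaches L-position 7 → W
From 9, the L positions reachable in one move are: 7, 4. Any move reaching one of these is winning.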